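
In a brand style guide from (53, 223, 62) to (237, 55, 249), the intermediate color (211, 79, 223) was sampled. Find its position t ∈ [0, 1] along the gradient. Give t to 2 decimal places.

0.86

Invert the lerp on the B channel (largest span, 187): t = (223 − 62) / (249 − 62) = 161/187 = 0.86096.
Check on R: (211 − 53)/(237 − 53) = 0.8587 ✓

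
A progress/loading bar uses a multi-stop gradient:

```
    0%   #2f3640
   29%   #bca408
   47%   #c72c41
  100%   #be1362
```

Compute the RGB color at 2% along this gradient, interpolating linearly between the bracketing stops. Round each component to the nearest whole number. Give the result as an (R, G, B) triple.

2% lies between the 0% and 29% stops, so the local fraction is t = (2 − 0)/(29 − 0) = 2/29 ≈ 0.069.
#2f3640 → (47, 54, 64); #bca408 → (188, 164, 8).
R = 47 + 0.069 × (188 − 47) = 56.729 → 57
G = 54 + 0.069 × (164 − 54) = 61.59 → 62
B = 64 + 0.069 × (8 − 64) = 60.136 → 60

(57, 62, 60)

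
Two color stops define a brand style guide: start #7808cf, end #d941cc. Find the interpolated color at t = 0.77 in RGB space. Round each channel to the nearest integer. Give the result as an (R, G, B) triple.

#7808cf → (120, 8, 207); #d941cc → (217, 65, 204).
R = 120 + 0.77 × (217 − 120) = 120 + 0.77 × 97 = 194.69 → 195
G = 8 + 0.77 × (65 − 8) = 8 + 0.77 × 57 = 51.89 → 52
B = 207 + 0.77 × (204 − 207) = 207 + 0.77 × -3 = 204.69 → 205

(195, 52, 205)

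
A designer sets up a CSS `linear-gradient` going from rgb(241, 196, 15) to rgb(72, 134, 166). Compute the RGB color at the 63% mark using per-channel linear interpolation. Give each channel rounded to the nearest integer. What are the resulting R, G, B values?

(135, 157, 110)

63% corresponds to t = 0.63.
R = 241 + 0.63 × (72 − 241) = 241 + 0.63 × -169 = 134.53 → 135
G = 196 + 0.63 × (134 − 196) = 196 + 0.63 × -62 = 156.94 → 157
B = 15 + 0.63 × (166 − 15) = 15 + 0.63 × 151 = 110.13 → 110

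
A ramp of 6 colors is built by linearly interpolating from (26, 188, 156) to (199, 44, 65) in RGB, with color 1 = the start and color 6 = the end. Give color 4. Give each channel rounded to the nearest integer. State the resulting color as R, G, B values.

(130, 102, 101)

With 6 swatches and endpoints inclusive, swatch 4 sits at t = (4 − 1)/(6 − 1) = 3/5 ≈ 0.6.
R = 26 + 0.6 × (199 − 26) = 129.8 → 130
G = 188 + 0.6 × (44 − 188) = 101.6 → 102
B = 156 + 0.6 × (65 − 156) = 101.4 → 101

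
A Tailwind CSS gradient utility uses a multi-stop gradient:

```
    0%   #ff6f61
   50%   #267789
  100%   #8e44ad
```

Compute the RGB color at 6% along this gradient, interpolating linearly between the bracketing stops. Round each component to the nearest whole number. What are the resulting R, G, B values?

6% lies between the 0% and 50% stops, so the local fraction is t = (6 − 0)/(50 − 0) = 6/50 ≈ 0.12.
#ff6f61 → (255, 111, 97); #267789 → (38, 119, 137).
R = 255 + 0.12 × (38 − 255) = 228.96 → 229
G = 111 + 0.12 × (119 − 111) = 111.96 → 112
B = 97 + 0.12 × (137 − 97) = 101.8 → 102

(229, 112, 102)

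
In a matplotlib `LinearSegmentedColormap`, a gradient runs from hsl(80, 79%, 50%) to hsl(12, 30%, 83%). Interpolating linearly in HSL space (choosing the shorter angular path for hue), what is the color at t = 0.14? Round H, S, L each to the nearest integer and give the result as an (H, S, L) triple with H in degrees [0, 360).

Hue arc: Δh = 12 − 80 = -68° (|Δh| ≤ 180, already the shorter path).
H = 80 + 0.14 × (-68) = 70.48 → 70°
S = 79 + 0.14 × (30 − 79) = 72.14 → 72%
L = 50 + 0.14 × (83 − 50) = 54.62 → 55%

(70, 72, 55)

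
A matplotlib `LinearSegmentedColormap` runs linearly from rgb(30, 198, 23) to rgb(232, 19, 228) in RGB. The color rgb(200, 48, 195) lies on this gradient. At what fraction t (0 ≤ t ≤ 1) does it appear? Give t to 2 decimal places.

Invert the lerp on the B channel (largest span, 205): t = (195 − 23) / (228 − 23) = 172/205 = 0.83902.
Check on R: (200 − 30)/(232 − 30) = 0.8416 ✓

0.84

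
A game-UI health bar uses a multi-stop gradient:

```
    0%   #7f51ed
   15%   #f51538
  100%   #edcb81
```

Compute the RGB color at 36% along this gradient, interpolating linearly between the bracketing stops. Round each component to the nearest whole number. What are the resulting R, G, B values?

36% lies between the 15% and 100% stops, so the local fraction is t = (36 − 15)/(100 − 15) = 21/85 ≈ 0.2471.
#f51538 → (245, 21, 56); #edcb81 → (237, 203, 129).
R = 245 + 0.2471 × (237 − 245) = 243.023 → 243
G = 21 + 0.2471 × (203 − 21) = 65.972 → 66
B = 56 + 0.2471 × (129 − 56) = 74.038 → 74

(243, 66, 74)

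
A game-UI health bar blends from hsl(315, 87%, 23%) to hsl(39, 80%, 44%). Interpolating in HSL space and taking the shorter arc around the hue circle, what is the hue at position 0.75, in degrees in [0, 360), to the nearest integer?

18

Hue: 39 − 315 = -276°, but |-276| > 180 so the shorter arc goes the other way: Δh = -276 + 360 = 84°.
H = 315 + 0.75 × (84) = 378 → 378 → 378 mod 360 = 18°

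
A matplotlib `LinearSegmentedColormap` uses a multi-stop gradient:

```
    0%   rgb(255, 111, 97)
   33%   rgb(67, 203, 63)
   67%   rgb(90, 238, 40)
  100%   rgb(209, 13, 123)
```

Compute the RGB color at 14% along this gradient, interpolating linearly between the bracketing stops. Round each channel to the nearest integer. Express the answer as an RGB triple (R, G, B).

14% lies between the 0% and 33% stops, so the local fraction is t = (14 − 0)/(33 − 0) = 14/33 ≈ 0.4242.
R = 255 + 0.4242 × (67 − 255) = 175.25 → 175
G = 111 + 0.4242 × (203 − 111) = 150.026 → 150
B = 97 + 0.4242 × (63 − 97) = 82.577 → 83

(175, 150, 83)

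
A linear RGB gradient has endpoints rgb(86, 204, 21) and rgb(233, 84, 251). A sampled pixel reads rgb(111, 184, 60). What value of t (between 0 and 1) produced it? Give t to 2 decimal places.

Invert the lerp on the B channel (largest span, 230): t = (60 − 21) / (251 − 21) = 39/230 = 0.16957.
Check on R: (111 − 86)/(233 − 86) = 0.1701 ✓

0.17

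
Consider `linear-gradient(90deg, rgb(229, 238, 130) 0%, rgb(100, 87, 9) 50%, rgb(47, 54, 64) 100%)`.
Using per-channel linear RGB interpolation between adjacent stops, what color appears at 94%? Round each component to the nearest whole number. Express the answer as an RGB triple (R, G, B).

(53, 58, 57)

94% lies between the 50% and 100% stops, so the local fraction is t = (94 − 50)/(100 − 50) = 44/50 ≈ 0.88.
R = 100 + 0.88 × (47 − 100) = 53.36 → 53
G = 87 + 0.88 × (54 − 87) = 57.96 → 58
B = 9 + 0.88 × (64 − 9) = 57.4 → 57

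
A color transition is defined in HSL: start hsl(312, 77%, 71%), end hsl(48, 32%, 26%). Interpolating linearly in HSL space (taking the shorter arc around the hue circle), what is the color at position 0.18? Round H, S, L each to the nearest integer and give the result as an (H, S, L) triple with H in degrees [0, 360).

(329, 69, 63)

Hue: 48 − 312 = -264°, but |-264| > 180 so the shorter arc goes the other way: Δh = -264 + 360 = 96°.
H = 312 + 0.18 × (96) = 329.28 → 329°
S = 77 + 0.18 × (32 − 77) = 68.9 → 69%
L = 71 + 0.18 × (26 − 71) = 62.9 → 63%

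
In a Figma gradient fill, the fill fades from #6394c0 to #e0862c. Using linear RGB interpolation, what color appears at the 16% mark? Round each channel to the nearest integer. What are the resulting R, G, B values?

(119, 146, 168)

#6394c0 → (99, 148, 192); #e0862c → (224, 134, 44).
16% corresponds to t = 0.16.
R = 99 + 0.16 × (224 − 99) = 99 + 0.16 × 125 = 119 → 119
G = 148 + 0.16 × (134 − 148) = 148 + 0.16 × -14 = 145.76 → 146
B = 192 + 0.16 × (44 − 192) = 192 + 0.16 × -148 = 168.32 → 168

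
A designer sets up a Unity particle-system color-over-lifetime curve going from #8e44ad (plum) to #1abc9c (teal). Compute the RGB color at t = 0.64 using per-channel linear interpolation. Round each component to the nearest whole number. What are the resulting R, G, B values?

#8e44ad → (142, 68, 173); #1abc9c → (26, 188, 156).
R = 142 + 0.64 × (26 − 142) = 142 + 0.64 × -116 = 67.76 → 68
G = 68 + 0.64 × (188 − 68) = 68 + 0.64 × 120 = 144.8 → 145
B = 173 + 0.64 × (156 − 173) = 173 + 0.64 × -17 = 162.12 → 162
So the blended color is (68, 145, 162), about #4491a2.

(68, 145, 162)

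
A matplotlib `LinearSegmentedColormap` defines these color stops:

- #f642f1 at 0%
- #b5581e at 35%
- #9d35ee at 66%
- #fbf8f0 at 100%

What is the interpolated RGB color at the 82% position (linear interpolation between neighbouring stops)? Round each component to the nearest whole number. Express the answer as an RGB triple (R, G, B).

(201, 145, 239)

82% lies between the 66% and 100% stops, so the local fraction is t = (82 − 66)/(100 − 66) = 16/34 ≈ 0.4706.
#9d35ee → (157, 53, 238); #fbf8f0 → (251, 248, 240).
R = 157 + 0.4706 × (251 − 157) = 201.236 → 201
G = 53 + 0.4706 × (248 − 53) = 144.767 → 145
B = 238 + 0.4706 × (240 − 238) = 238.941 → 239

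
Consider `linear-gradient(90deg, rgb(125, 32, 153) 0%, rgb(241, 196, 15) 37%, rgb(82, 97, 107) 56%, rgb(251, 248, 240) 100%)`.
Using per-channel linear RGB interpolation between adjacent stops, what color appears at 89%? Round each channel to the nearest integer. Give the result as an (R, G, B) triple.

(209, 210, 207)

89% lies between the 56% and 100% stops, so the local fraction is t = (89 − 56)/(100 − 56) = 33/44 ≈ 0.75.
R = 82 + 0.75 × (251 − 82) = 208.75 → 209
G = 97 + 0.75 × (248 − 97) = 210.25 → 210
B = 107 + 0.75 × (240 − 107) = 206.75 → 207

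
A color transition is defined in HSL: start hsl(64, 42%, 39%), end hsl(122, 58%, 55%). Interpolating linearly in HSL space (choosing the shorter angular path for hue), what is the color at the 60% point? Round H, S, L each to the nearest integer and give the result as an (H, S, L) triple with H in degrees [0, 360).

(99, 52, 49)

Hue arc: Δh = 122 − 64 = 58° (|Δh| ≤ 180, already the shorter path).
H = 64 + 0.6 × (58) = 98.8 → 99°
S = 42 + 0.6 × (58 − 42) = 51.6 → 52%
L = 39 + 0.6 × (55 − 39) = 48.6 → 49%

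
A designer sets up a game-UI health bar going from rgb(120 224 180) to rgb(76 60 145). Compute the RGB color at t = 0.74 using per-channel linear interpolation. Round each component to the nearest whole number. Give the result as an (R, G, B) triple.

(87, 103, 154)

R = 120 + 0.74 × (76 − 120) = 120 + 0.74 × -44 = 87.44 → 87
G = 224 + 0.74 × (60 − 224) = 224 + 0.74 × -164 = 102.64 → 103
B = 180 + 0.74 × (145 − 180) = 180 + 0.74 × -35 = 154.1 → 154
So the blended color is (87, 103, 154), about #57679a.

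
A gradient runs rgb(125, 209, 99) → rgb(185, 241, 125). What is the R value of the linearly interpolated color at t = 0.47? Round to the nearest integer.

R = 125 + 0.47 × (185 − 125) = 153.2 → 153

153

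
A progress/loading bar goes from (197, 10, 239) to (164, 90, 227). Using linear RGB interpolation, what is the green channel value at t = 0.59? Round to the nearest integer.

G = 10 + 0.59 × (90 − 10) = 57.2 → 57

57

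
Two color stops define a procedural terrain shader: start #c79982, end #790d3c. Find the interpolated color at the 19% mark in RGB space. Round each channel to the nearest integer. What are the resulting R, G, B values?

#c79982 → (199, 153, 130); #790d3c → (121, 13, 60).
19% corresponds to t = 0.19.
R = 199 + 0.19 × (121 − 199) = 199 + 0.19 × -78 = 184.18 → 184
G = 153 + 0.19 × (13 − 153) = 153 + 0.19 × -140 = 126.4 → 126
B = 130 + 0.19 × (60 − 130) = 130 + 0.19 × -70 = 116.7 → 117

(184, 126, 117)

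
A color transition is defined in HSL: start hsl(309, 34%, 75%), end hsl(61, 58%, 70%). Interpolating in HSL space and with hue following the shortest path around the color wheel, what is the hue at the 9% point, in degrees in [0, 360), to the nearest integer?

Hue: 61 − 309 = -248°, but |-248| > 180 so the shorter arc goes the other way: Δh = -248 + 360 = 112°.
H = 309 + 0.09 × (112) = 319.08 → 319°

319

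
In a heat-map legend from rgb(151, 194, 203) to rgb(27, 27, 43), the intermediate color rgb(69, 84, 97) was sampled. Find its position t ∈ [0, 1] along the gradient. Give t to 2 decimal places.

0.66

Invert the lerp on the G channel (largest span, 167): t = (84 − 194) / (27 − 194) = -110/-167 = 0.65868.
Check on R: (69 − 151)/(27 − 151) = 0.6613 ✓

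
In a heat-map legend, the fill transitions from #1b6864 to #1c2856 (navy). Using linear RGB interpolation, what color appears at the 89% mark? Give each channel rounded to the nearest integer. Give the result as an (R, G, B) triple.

#1b6864 → (27, 104, 100); #1c2856 → (28, 40, 86).
89% corresponds to t = 0.89.
R = 27 + 0.89 × (28 − 27) = 27 + 0.89 × 1 = 27.89 → 28
G = 104 + 0.89 × (40 − 104) = 104 + 0.89 × -64 = 47.04 → 47
B = 100 + 0.89 × (86 − 100) = 100 + 0.89 × -14 = 87.54 → 88

(28, 47, 88)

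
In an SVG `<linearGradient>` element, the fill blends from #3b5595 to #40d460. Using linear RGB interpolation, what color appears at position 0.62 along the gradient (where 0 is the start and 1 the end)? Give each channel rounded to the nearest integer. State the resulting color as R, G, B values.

(62, 164, 116)

#3b5595 → (59, 85, 149); #40d460 → (64, 212, 96).
R = 59 + 0.62 × (64 − 59) = 59 + 0.62 × 5 = 62.1 → 62
G = 85 + 0.62 × (212 − 85) = 85 + 0.62 × 127 = 163.74 → 164
B = 149 + 0.62 × (96 − 149) = 149 + 0.62 × -53 = 116.14 → 116
So the blended color is (62, 164, 116), about #3ea474.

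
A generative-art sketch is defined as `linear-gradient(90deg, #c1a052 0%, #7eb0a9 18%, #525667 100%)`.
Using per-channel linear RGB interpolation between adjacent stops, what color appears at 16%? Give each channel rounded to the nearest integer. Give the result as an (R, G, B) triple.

(133, 174, 159)

16% lies between the 0% and 18% stops, so the local fraction is t = (16 − 0)/(18 − 0) = 16/18 ≈ 0.8889.
#c1a052 → (193, 160, 82); #7eb0a9 → (126, 176, 169).
R = 193 + 0.8889 × (126 − 193) = 133.444 → 133
G = 160 + 0.8889 × (176 − 160) = 174.222 → 174
B = 82 + 0.8889 × (169 − 82) = 159.334 → 159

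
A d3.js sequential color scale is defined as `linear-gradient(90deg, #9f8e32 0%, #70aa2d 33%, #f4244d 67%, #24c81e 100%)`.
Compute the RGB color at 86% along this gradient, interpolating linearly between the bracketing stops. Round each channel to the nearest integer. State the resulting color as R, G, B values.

(124, 130, 50)

86% lies between the 67% and 100% stops, so the local fraction is t = (86 − 67)/(100 − 67) = 19/33 ≈ 0.5758.
#f4244d → (244, 36, 77); #24c81e → (36, 200, 30).
R = 244 + 0.5758 × (36 − 244) = 124.234 → 124
G = 36 + 0.5758 × (200 − 36) = 130.431 → 130
B = 77 + 0.5758 × (30 − 77) = 49.937 → 50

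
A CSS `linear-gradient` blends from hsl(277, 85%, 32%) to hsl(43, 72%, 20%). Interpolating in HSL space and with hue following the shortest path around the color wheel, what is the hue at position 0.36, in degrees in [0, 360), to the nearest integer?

Hue: 43 − 277 = -234°, but |-234| > 180 so the shorter arc goes the other way: Δh = -234 + 360 = 126°.
H = 277 + 0.36 × (126) = 322.36 → 322°

322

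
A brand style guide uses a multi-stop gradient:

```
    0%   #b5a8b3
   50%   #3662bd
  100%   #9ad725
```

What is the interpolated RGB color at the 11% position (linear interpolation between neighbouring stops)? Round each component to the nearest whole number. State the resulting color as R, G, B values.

(153, 153, 181)

11% lies between the 0% and 50% stops, so the local fraction is t = (11 − 0)/(50 − 0) = 11/50 ≈ 0.22.
#b5a8b3 → (181, 168, 179); #3662bd → (54, 98, 189).
R = 181 + 0.22 × (54 − 181) = 153.06 → 153
G = 168 + 0.22 × (98 − 168) = 152.6 → 153
B = 179 + 0.22 × (189 − 179) = 181.2 → 181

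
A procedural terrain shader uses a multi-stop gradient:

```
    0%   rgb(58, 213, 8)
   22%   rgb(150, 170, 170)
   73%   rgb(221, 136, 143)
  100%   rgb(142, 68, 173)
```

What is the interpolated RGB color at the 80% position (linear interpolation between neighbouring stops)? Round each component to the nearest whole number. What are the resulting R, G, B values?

80% lies between the 73% and 100% stops, so the local fraction is t = (80 − 73)/(100 − 73) = 7/27 ≈ 0.2593.
R = 221 + 0.2593 × (142 − 221) = 200.515 → 201
G = 136 + 0.2593 × (68 − 136) = 118.368 → 118
B = 143 + 0.2593 × (173 − 143) = 150.779 → 151

(201, 118, 151)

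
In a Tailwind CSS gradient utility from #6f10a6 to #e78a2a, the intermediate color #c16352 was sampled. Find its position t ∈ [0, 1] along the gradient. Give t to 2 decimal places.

0.68

Invert the lerp on the B channel (largest span, 124): t = (82 − 166) / (42 − 166) = -84/-124 = 0.67742.
Check on R: (193 − 111)/(231 − 111) = 0.6833 ✓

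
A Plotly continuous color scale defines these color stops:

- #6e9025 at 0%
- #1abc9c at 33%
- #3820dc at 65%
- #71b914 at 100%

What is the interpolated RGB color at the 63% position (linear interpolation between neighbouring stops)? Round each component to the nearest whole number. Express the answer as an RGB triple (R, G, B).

63% lies between the 33% and 65% stops, so the local fraction is t = (63 − 33)/(65 − 33) = 30/32 ≈ 0.9375.
#1abc9c → (26, 188, 156); #3820dc → (56, 32, 220).
R = 26 + 0.9375 × (56 − 26) = 54.125 → 54
G = 188 + 0.9375 × (32 − 188) = 41.75 → 42
B = 156 + 0.9375 × (220 − 156) = 216 → 216

(54, 42, 216)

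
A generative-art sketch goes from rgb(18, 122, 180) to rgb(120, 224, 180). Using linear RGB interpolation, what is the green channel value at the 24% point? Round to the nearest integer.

G = 122 + 0.24 × (224 − 122) = 146.48 → 146

146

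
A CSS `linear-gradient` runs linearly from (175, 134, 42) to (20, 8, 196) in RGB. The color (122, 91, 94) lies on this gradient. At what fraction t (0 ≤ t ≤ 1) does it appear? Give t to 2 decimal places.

Invert the lerp on the R channel (largest span, 155): t = (122 − 175) / (20 − 175) = -53/-155 = 0.34194.
Check on G: (91 − 134)/(8 − 134) = 0.3413 ✓

0.34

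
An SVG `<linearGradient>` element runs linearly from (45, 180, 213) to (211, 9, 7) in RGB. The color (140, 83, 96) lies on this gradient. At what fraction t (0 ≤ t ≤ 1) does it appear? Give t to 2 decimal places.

0.57

Invert the lerp on the B channel (largest span, 206): t = (96 − 213) / (7 − 213) = -117/-206 = 0.56796.
Check on R: (140 − 45)/(211 − 45) = 0.5723 ✓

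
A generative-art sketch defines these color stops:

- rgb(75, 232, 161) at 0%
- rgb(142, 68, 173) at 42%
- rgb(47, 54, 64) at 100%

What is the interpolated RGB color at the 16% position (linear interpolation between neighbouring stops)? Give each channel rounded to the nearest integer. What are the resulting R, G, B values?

(101, 170, 166)

16% lies between the 0% and 42% stops, so the local fraction is t = (16 − 0)/(42 − 0) = 16/42 ≈ 0.381.
R = 75 + 0.381 × (142 − 75) = 100.527 → 101
G = 232 + 0.381 × (68 − 232) = 169.516 → 170
B = 161 + 0.381 × (173 − 161) = 165.572 → 166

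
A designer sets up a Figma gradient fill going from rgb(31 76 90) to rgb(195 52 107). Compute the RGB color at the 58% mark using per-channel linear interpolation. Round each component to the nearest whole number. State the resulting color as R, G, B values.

(126, 62, 100)

58% corresponds to t = 0.58.
R = 31 + 0.58 × (195 − 31) = 31 + 0.58 × 164 = 126.12 → 126
G = 76 + 0.58 × (52 − 76) = 76 + 0.58 × -24 = 62.08 → 62
B = 90 + 0.58 × (107 − 90) = 90 + 0.58 × 17 = 99.86 → 100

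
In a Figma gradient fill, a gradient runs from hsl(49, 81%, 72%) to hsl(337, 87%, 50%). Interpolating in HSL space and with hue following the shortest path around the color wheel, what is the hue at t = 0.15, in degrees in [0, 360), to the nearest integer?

Hue: 337 − 49 = 288°, but |288| > 180 so the shorter arc goes the other way: Δh = 288 − 360 = -72°.
H = 49 + 0.15 × (-72) = 38.2 → 38°

38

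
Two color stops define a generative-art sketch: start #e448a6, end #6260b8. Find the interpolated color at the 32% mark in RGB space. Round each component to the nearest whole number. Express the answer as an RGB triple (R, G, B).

(186, 80, 172)

#e448a6 → (228, 72, 166); #6260b8 → (98, 96, 184).
32% corresponds to t = 0.32.
R = 228 + 0.32 × (98 − 228) = 228 + 0.32 × -130 = 186.4 → 186
G = 72 + 0.32 × (96 − 72) = 72 + 0.32 × 24 = 79.68 → 80
B = 166 + 0.32 × (184 − 166) = 166 + 0.32 × 18 = 171.76 → 172
So the blended color is (186, 80, 172), about #ba50ac.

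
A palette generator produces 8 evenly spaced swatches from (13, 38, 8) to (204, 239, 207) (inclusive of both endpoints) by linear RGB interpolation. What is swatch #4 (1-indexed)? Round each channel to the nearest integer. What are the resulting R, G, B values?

(95, 124, 93)

With 8 swatches and endpoints inclusive, swatch 4 sits at t = (4 − 1)/(8 − 1) = 3/7 ≈ 0.4286.
R = 13 + 0.4286 × (204 − 13) = 94.863 → 95
G = 38 + 0.4286 × (239 − 38) = 124.149 → 124
B = 8 + 0.4286 × (207 − 8) = 93.291 → 93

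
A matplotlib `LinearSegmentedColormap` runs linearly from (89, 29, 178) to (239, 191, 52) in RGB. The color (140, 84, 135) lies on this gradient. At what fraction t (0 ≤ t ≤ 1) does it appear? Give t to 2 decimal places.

0.34

Invert the lerp on the G channel (largest span, 162): t = (84 − 29) / (191 − 29) = 55/162 = 0.33951.
Check on R: (140 − 89)/(239 − 89) = 0.34 ✓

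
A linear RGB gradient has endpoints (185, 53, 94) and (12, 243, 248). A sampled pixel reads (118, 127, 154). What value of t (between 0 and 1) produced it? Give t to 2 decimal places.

0.39

Invert the lerp on the G channel (largest span, 190): t = (127 − 53) / (243 − 53) = 74/190 = 0.38947.
Check on R: (118 − 185)/(12 − 185) = 0.3873 ✓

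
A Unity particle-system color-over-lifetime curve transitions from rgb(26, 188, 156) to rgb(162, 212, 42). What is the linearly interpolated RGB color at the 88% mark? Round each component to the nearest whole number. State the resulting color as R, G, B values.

(146, 209, 56)

88% corresponds to t = 0.88.
R = 26 + 0.88 × (162 − 26) = 26 + 0.88 × 136 = 145.68 → 146
G = 188 + 0.88 × (212 − 188) = 188 + 0.88 × 24 = 209.12 → 209
B = 156 + 0.88 × (42 − 156) = 156 + 0.88 × -114 = 55.68 → 56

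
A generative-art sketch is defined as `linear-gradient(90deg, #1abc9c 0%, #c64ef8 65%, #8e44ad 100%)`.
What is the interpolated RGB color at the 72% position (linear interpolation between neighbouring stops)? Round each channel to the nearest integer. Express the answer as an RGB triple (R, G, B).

(187, 76, 233)

72% lies between the 65% and 100% stops, so the local fraction is t = (72 − 65)/(100 − 65) = 7/35 ≈ 0.2.
#c64ef8 → (198, 78, 248); #8e44ad → (142, 68, 173).
R = 198 + 0.2 × (142 − 198) = 186.8 → 187
G = 78 + 0.2 × (68 − 78) = 76 → 76
B = 248 + 0.2 × (173 − 248) = 233 → 233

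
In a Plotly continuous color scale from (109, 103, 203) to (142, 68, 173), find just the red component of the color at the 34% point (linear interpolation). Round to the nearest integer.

R = 109 + 0.34 × (142 − 109) = 120.22 → 120

120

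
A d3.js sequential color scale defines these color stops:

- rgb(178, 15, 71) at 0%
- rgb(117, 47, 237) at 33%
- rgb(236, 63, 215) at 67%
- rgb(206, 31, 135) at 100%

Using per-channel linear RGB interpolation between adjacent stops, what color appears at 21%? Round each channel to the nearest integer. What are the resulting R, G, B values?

21% lies between the 0% and 33% stops, so the local fraction is t = (21 − 0)/(33 − 0) = 21/33 ≈ 0.6364.
R = 178 + 0.6364 × (117 − 178) = 139.18 → 139
G = 15 + 0.6364 × (47 − 15) = 35.365 → 35
B = 71 + 0.6364 × (237 − 71) = 176.642 → 177

(139, 35, 177)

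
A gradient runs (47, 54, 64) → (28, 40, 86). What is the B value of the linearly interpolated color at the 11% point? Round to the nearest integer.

66

B = 64 + 0.11 × (86 − 64) = 66.42 → 66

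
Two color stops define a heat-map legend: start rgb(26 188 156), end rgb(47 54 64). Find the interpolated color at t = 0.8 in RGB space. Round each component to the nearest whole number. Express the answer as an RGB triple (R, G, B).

R = 26 + 0.8 × (47 − 26) = 26 + 0.8 × 21 = 42.8 → 43
G = 188 + 0.8 × (54 − 188) = 188 + 0.8 × -134 = 80.8 → 81
B = 156 + 0.8 × (64 − 156) = 156 + 0.8 × -92 = 82.4 → 82

(43, 81, 82)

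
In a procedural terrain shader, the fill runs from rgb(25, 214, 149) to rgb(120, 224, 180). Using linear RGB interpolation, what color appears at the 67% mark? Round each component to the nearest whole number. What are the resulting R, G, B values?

(89, 221, 170)

67% corresponds to t = 0.67.
R = 25 + 0.67 × (120 − 25) = 25 + 0.67 × 95 = 88.65 → 89
G = 214 + 0.67 × (224 − 214) = 214 + 0.67 × 10 = 220.7 → 221
B = 149 + 0.67 × (180 − 149) = 149 + 0.67 × 31 = 169.77 → 170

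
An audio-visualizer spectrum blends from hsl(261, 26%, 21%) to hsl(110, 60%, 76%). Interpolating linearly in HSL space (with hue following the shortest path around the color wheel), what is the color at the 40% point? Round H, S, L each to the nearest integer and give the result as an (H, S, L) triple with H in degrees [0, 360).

(201, 40, 43)

Hue arc: Δh = 110 − 261 = -151° (|Δh| ≤ 180, already the shorter path).
H = 261 + 0.4 × (-151) = 200.6 → 201°
S = 26 + 0.4 × (60 − 26) = 39.6 → 40%
L = 21 + 0.4 × (76 − 21) = 43 → 43%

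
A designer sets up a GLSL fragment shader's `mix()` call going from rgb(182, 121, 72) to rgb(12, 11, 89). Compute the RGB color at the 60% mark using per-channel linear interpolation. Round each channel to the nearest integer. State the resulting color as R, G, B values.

60% corresponds to t = 0.6.
R = 182 + 0.6 × (12 − 182) = 182 + 0.6 × -170 = 80 → 80
G = 121 + 0.6 × (11 − 121) = 121 + 0.6 × -110 = 55 → 55
B = 72 + 0.6 × (89 − 72) = 72 + 0.6 × 17 = 82.2 → 82

(80, 55, 82)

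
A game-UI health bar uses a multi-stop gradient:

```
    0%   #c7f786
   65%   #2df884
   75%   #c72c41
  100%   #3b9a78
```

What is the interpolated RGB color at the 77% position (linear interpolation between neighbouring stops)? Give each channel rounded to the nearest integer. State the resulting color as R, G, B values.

77% lies between the 75% and 100% stops, so the local fraction is t = (77 − 75)/(100 − 75) = 2/25 ≈ 0.08.
#c72c41 → (199, 44, 65); #3b9a78 → (59, 154, 120).
R = 199 + 0.08 × (59 − 199) = 187.8 → 188
G = 44 + 0.08 × (154 − 44) = 52.8 → 53
B = 65 + 0.08 × (120 − 65) = 69.4 → 69

(188, 53, 69)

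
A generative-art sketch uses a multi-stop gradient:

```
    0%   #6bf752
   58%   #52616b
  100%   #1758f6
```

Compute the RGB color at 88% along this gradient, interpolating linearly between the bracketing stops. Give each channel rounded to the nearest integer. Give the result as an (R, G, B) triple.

88% lies between the 58% and 100% stops, so the local fraction is t = (88 − 58)/(100 − 58) = 30/42 ≈ 0.7143.
#52616b → (82, 97, 107); #1758f6 → (23, 88, 246).
R = 82 + 0.7143 × (23 − 82) = 39.856 → 40
G = 97 + 0.7143 × (88 − 97) = 90.571 → 91
B = 107 + 0.7143 × (246 − 107) = 206.288 → 206

(40, 91, 206)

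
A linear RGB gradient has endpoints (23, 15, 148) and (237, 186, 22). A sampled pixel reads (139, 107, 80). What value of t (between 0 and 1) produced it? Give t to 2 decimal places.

0.54

Invert the lerp on the R channel (largest span, 214): t = (139 − 23) / (237 − 23) = 116/214 = 0.54206.
Check on G: (107 − 15)/(186 − 15) = 0.538 ✓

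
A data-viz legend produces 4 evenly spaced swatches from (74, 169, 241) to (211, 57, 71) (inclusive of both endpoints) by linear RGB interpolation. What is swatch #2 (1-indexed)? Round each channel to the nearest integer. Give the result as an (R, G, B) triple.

With 4 swatches and endpoints inclusive, swatch 2 sits at t = (2 − 1)/(4 − 1) = 1/3 ≈ 0.3333.
R = 74 + 0.3333 × (211 − 74) = 119.662 → 120
G = 169 + 0.3333 × (57 − 169) = 131.67 → 132
B = 241 + 0.3333 × (71 − 241) = 184.339 → 184

(120, 132, 184)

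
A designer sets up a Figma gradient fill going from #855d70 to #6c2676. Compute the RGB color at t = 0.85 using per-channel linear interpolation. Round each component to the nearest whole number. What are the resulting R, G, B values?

(112, 46, 117)

#855d70 → (133, 93, 112); #6c2676 → (108, 38, 118).
R = 133 + 0.85 × (108 − 133) = 133 + 0.85 × -25 = 111.75 → 112
G = 93 + 0.85 × (38 − 93) = 93 + 0.85 × -55 = 46.25 → 46
B = 112 + 0.85 × (118 − 112) = 112 + 0.85 × 6 = 117.1 → 117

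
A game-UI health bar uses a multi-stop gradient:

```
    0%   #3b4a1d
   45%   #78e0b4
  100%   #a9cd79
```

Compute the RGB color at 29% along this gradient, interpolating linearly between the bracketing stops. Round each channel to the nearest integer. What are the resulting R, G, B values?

29% lies between the 0% and 45% stops, so the local fraction is t = (29 − 0)/(45 − 0) = 29/45 ≈ 0.6444.
#3b4a1d → (59, 74, 29); #78e0b4 → (120, 224, 180).
R = 59 + 0.6444 × (120 − 59) = 98.308 → 98
G = 74 + 0.6444 × (224 − 74) = 170.66 → 171
B = 29 + 0.6444 × (180 − 29) = 126.304 → 126

(98, 171, 126)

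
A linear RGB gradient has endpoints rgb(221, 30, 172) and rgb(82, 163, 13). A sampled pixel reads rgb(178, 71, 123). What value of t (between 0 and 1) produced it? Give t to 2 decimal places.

0.31

Invert the lerp on the B channel (largest span, 159): t = (123 − 172) / (13 − 172) = -49/-159 = 0.30818.
Check on R: (178 − 221)/(82 − 221) = 0.3094 ✓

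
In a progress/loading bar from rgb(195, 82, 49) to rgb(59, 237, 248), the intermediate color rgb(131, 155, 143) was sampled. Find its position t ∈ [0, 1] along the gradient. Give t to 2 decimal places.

Invert the lerp on the B channel (largest span, 199): t = (143 − 49) / (248 − 49) = 94/199 = 0.47236.
Check on R: (131 − 195)/(59 − 195) = 0.4706 ✓

0.47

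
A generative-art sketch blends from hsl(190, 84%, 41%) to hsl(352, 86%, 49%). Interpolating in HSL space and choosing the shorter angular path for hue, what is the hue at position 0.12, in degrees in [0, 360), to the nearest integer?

209

Hue arc: Δh = 352 − 190 = 162° (|Δh| ≤ 180, already the shorter path).
H = 190 + 0.12 × (162) = 209.44 → 209°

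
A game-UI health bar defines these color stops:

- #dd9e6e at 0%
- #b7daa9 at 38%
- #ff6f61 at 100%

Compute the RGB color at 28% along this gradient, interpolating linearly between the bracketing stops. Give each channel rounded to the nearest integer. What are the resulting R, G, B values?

(193, 202, 153)

28% lies between the 0% and 38% stops, so the local fraction is t = (28 − 0)/(38 − 0) = 28/38 ≈ 0.7368.
#dd9e6e → (221, 158, 110); #b7daa9 → (183, 218, 169).
R = 221 + 0.7368 × (183 − 221) = 193.002 → 193
G = 158 + 0.7368 × (218 − 158) = 202.208 → 202
B = 110 + 0.7368 × (169 − 110) = 153.471 → 153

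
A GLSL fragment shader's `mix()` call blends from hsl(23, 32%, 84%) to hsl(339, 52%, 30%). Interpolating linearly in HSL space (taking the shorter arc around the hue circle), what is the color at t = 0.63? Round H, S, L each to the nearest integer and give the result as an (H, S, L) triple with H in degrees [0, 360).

Hue: 339 − 23 = 316°, but |316| > 180 so the shorter arc goes the other way: Δh = 316 − 360 = -44°.
H = 23 + 0.63 × (-44) = -4.72 → -5 → -5 mod 360 = 355°
S = 32 + 0.63 × (52 − 32) = 44.6 → 45%
L = 84 + 0.63 × (30 − 84) = 49.98 → 50%

(355, 45, 50)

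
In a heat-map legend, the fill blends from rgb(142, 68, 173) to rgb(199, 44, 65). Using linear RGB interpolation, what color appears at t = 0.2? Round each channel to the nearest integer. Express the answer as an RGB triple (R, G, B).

R = 142 + 0.2 × (199 − 142) = 142 + 0.2 × 57 = 153.4 → 153
G = 68 + 0.2 × (44 − 68) = 68 + 0.2 × -24 = 63.2 → 63
B = 173 + 0.2 × (65 − 173) = 173 + 0.2 × -108 = 151.4 → 151
So the blended color is (153, 63, 151), about #993f97.

(153, 63, 151)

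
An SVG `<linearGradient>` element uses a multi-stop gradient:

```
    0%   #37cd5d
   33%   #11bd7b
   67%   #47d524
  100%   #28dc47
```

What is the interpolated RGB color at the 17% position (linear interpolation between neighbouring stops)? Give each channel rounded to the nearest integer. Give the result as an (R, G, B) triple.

(35, 197, 108)

17% lies between the 0% and 33% stops, so the local fraction is t = (17 − 0)/(33 − 0) = 17/33 ≈ 0.5152.
#37cd5d → (55, 205, 93); #11bd7b → (17, 189, 123).
R = 55 + 0.5152 × (17 − 55) = 35.422 → 35
G = 205 + 0.5152 × (189 − 205) = 196.757 → 197
B = 93 + 0.5152 × (123 − 93) = 108.456 → 108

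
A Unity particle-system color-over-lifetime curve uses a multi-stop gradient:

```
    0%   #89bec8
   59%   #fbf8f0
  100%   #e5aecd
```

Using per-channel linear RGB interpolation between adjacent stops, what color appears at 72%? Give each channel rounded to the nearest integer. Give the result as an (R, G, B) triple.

(244, 225, 229)

72% lies between the 59% and 100% stops, so the local fraction is t = (72 − 59)/(100 − 59) = 13/41 ≈ 0.3171.
#fbf8f0 → (251, 248, 240); #e5aecd → (229, 174, 205).
R = 251 + 0.3171 × (229 − 251) = 244.024 → 244
G = 248 + 0.3171 × (174 − 248) = 224.535 → 225
B = 240 + 0.3171 × (205 − 240) = 228.901 → 229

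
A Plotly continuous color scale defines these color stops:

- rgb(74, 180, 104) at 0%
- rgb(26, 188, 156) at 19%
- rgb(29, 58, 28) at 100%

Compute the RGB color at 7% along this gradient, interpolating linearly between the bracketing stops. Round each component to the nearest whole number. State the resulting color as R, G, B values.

(56, 183, 123)

7% lies between the 0% and 19% stops, so the local fraction is t = (7 − 0)/(19 − 0) = 7/19 ≈ 0.3684.
R = 74 + 0.3684 × (26 − 74) = 56.317 → 56
G = 180 + 0.3684 × (188 − 180) = 182.947 → 183
B = 104 + 0.3684 × (156 − 104) = 123.157 → 123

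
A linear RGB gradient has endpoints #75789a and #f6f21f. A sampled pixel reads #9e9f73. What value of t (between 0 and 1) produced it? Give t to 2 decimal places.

Invert the lerp on the R channel (largest span, 129): t = (158 − 117) / (246 − 117) = 41/129 = 0.31783.
Check on G: (159 − 120)/(242 − 120) = 0.3197 ✓

0.32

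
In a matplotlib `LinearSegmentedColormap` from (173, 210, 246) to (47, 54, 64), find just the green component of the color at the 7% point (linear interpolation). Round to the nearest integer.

G = 210 + 0.07 × (54 − 210) = 199.08 → 199

199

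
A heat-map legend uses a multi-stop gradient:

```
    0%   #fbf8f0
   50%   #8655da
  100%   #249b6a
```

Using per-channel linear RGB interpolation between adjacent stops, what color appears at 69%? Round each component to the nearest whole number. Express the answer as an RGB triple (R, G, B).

69% lies between the 50% and 100% stops, so the local fraction is t = (69 − 50)/(100 − 50) = 19/50 ≈ 0.38.
#8655da → (134, 85, 218); #249b6a → (36, 155, 106).
R = 134 + 0.38 × (36 − 134) = 96.76 → 97
G = 85 + 0.38 × (155 − 85) = 111.6 → 112
B = 218 + 0.38 × (106 − 218) = 175.44 → 175

(97, 112, 175)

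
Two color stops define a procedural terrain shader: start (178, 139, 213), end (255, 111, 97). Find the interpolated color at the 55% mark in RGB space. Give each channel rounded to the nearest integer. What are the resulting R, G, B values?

(220, 124, 149)

55% corresponds to t = 0.55.
R = 178 + 0.55 × (255 − 178) = 178 + 0.55 × 77 = 220.35 → 220
G = 139 + 0.55 × (111 − 139) = 139 + 0.55 × -28 = 123.6 → 124
B = 213 + 0.55 × (97 − 213) = 213 + 0.55 × -116 = 149.2 → 149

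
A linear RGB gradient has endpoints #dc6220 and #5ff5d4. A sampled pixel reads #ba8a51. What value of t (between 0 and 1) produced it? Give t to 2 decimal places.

Invert the lerp on the B channel (largest span, 180): t = (81 − 32) / (212 − 32) = 49/180 = 0.27222.
Check on R: (186 − 220)/(95 − 220) = 0.272 ✓

0.27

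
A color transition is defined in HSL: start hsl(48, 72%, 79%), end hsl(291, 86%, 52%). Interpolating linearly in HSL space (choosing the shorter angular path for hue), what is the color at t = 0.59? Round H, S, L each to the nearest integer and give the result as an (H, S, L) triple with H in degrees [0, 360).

(339, 80, 63)

Hue: 291 − 48 = 243°, but |243| > 180 so the shorter arc goes the other way: Δh = 243 − 360 = -117°.
H = 48 + 0.59 × (-117) = -21.03 → -21 → -21 mod 360 = 339°
S = 72 + 0.59 × (86 − 72) = 80.26 → 80%
L = 79 + 0.59 × (52 − 79) = 63.07 → 63%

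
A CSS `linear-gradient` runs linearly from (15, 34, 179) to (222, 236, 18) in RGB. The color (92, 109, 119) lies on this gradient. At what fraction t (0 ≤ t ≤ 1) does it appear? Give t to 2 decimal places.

Invert the lerp on the R channel (largest span, 207): t = (92 − 15) / (222 − 15) = 77/207 = 0.37198.
Check on G: (109 − 34)/(236 − 34) = 0.3713 ✓

0.37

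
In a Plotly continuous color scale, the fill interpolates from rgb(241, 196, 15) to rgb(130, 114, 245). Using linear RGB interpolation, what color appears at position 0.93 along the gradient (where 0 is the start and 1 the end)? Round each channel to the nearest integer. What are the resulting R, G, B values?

(138, 120, 229)

R = 241 + 0.93 × (130 − 241) = 241 + 0.93 × -111 = 137.77 → 138
G = 196 + 0.93 × (114 − 196) = 196 + 0.93 × -82 = 119.74 → 120
B = 15 + 0.93 × (245 − 15) = 15 + 0.93 × 230 = 228.9 → 229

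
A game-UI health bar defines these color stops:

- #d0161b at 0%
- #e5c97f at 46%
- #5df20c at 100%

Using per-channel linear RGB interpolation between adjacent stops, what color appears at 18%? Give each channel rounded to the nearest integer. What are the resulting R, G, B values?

18% lies between the 0% and 46% stops, so the local fraction is t = (18 − 0)/(46 − 0) = 18/46 ≈ 0.3913.
#d0161b → (208, 22, 27); #e5c97f → (229, 201, 127).
R = 208 + 0.3913 × (229 − 208) = 216.217 → 216
G = 22 + 0.3913 × (201 − 22) = 92.043 → 92
B = 27 + 0.3913 × (127 − 27) = 66.13 → 66

(216, 92, 66)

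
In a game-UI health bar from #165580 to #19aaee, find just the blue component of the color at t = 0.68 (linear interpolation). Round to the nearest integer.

B₁ = 128 (from #165580), B₂ = 238 (from #19aaee).
B = 128 + 0.68 × (238 − 128) = 202.8 → 203

203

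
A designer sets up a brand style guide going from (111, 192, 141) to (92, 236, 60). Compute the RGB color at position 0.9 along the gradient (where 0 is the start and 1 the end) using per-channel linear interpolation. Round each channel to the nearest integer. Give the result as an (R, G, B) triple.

(94, 232, 68)

R = 111 + 0.9 × (92 − 111) = 111 + 0.9 × -19 = 93.9 → 94
G = 192 + 0.9 × (236 − 192) = 192 + 0.9 × 44 = 231.6 → 232
B = 141 + 0.9 × (60 − 141) = 141 + 0.9 × -81 = 68.1 → 68
So the blended color is (94, 232, 68), about #5ee844.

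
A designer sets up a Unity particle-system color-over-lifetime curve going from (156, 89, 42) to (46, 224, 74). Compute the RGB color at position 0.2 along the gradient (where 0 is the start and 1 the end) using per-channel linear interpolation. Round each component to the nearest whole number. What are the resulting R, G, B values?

(134, 116, 48)

R = 156 + 0.2 × (46 − 156) = 156 + 0.2 × -110 = 134 → 134
G = 89 + 0.2 × (224 − 89) = 89 + 0.2 × 135 = 116 → 116
B = 42 + 0.2 × (74 − 42) = 42 + 0.2 × 32 = 48.4 → 48
So the blended color is (134, 116, 48), about #867430.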